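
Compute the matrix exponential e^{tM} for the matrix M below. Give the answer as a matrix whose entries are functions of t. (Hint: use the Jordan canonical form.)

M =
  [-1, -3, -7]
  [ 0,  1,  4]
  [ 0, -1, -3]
e^{tM} =
  [exp(-t), t^2*exp(-t)/2 - 3*t*exp(-t), t^2*exp(-t) - 7*t*exp(-t)]
  [0, 2*t*exp(-t) + exp(-t), 4*t*exp(-t)]
  [0, -t*exp(-t), -2*t*exp(-t) + exp(-t)]

Strategy: write M = P · J · P⁻¹ where J is a Jordan canonical form, so e^{tM} = P · e^{tJ} · P⁻¹, and e^{tJ} can be computed block-by-block.

M has Jordan form
J =
  [-1,  1,  0]
  [ 0, -1,  1]
  [ 0,  0, -1]
(up to reordering of blocks).

Per-block formulas:
  For a 3×3 Jordan block J_3(-1): exp(t · J_3(-1)) = e^(-1t)·(I + t·N + (t^2/2)·N^2), where N is the 3×3 nilpotent shift.

After assembling e^{tJ} and conjugating by P, we get:

e^{tM} =
  [exp(-t), t^2*exp(-t)/2 - 3*t*exp(-t), t^2*exp(-t) - 7*t*exp(-t)]
  [0, 2*t*exp(-t) + exp(-t), 4*t*exp(-t)]
  [0, -t*exp(-t), -2*t*exp(-t) + exp(-t)]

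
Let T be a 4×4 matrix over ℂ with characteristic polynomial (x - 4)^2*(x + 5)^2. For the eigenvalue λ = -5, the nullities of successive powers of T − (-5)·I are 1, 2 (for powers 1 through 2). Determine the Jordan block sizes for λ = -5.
Block sizes for λ = -5: [2]

From the dimensions of kernels of powers, the number of Jordan blocks of size at least j is d_j − d_{j−1} where d_j = dim ker(N^j) (with d_0 = 0). Computing the differences gives [1, 1].
The number of blocks of size exactly k is (#blocks of size ≥ k) − (#blocks of size ≥ k + 1), so the partition is: 1 block(s) of size 2.
In nonincreasing order the block sizes are [2].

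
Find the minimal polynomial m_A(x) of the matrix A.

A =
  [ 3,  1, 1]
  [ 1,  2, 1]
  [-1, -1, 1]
x^3 - 6*x^2 + 12*x - 8

The characteristic polynomial is χ_A(x) = (x - 2)^3, so the eigenvalues are known. The minimal polynomial is
  m_A(x) = Π_λ (x − λ)^{k_λ}
where k_λ is the size of the *largest* Jordan block for λ (equivalently, the smallest k with (A − λI)^k v = 0 for every generalised eigenvector v of λ).

  λ = 2: largest Jordan block has size 3, contributing (x − 2)^3

So m_A(x) = (x - 2)^3 = x^3 - 6*x^2 + 12*x - 8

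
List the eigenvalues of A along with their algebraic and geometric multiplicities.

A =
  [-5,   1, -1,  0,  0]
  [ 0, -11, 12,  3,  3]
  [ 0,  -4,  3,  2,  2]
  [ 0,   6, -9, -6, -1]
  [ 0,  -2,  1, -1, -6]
λ = -5: alg = 5, geom = 2

Step 1 — factor the characteristic polynomial to read off the algebraic multiplicities:
  χ_A(x) = (x + 5)^5

Step 2 — compute geometric multiplicities via the rank-nullity identity g(λ) = n − rank(A − λI):
  rank(A − (-5)·I) = 3, so dim ker(A − (-5)·I) = n − 3 = 2

Summary:
  λ = -5: algebraic multiplicity = 5, geometric multiplicity = 2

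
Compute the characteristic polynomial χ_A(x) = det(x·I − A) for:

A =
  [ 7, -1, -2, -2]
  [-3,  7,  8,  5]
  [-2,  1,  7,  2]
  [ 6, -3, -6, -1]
x^4 - 20*x^3 + 150*x^2 - 500*x + 625

Expanding det(x·I − A) (e.g. by cofactor expansion or by noting that A is similar to its Jordan form J, which has the same characteristic polynomial as A) gives
  χ_A(x) = x^4 - 20*x^3 + 150*x^2 - 500*x + 625
which factors as (x - 5)^4. The eigenvalues (with algebraic multiplicities) are λ = 5 with multiplicity 4.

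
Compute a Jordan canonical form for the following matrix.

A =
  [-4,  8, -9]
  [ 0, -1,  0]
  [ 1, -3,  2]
J_3(-1)

The characteristic polynomial is
  det(x·I − A) = x^3 + 3*x^2 + 3*x + 1 = (x + 1)^3

Eigenvalues and multiplicities (the geometric multiplicity of λ is n − rank(A − λI), which equals the number of Jordan blocks for λ):
  λ = -1: algebraic multiplicity = 3, geometric multiplicity = 1

Determining the block sizes for each eigenvalue:
  λ = -1: one block (gm = 1), so the single block has size am = 3 → block sizes [3]

Assembling the blocks gives a Jordan form
J =
  [-1,  1,  0]
  [ 0, -1,  1]
  [ 0,  0, -1]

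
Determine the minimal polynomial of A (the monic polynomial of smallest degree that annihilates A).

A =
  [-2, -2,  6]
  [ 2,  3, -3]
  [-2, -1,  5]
x^2 - 4*x + 4

The characteristic polynomial is χ_A(x) = (x - 2)^3, so the eigenvalues are known. The minimal polynomial is
  m_A(x) = Π_λ (x − λ)^{k_λ}
where k_λ is the size of the *largest* Jordan block for λ (equivalently, the smallest k with (A − λI)^k v = 0 for every generalised eigenvector v of λ).

  λ = 2: largest Jordan block has size 2, contributing (x − 2)^2

So m_A(x) = (x - 2)^2 = x^2 - 4*x + 4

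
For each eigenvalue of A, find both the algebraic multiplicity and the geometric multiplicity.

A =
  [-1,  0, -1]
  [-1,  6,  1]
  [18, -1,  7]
λ = 4: alg = 3, geom = 1

Step 1 — factor the characteristic polynomial to read off the algebraic multiplicities:
  χ_A(x) = (x - 4)^3

Step 2 — compute geometric multiplicities via the rank-nullity identity g(λ) = n − rank(A − λI):
  rank(A − (4)·I) = 2, so dim ker(A − (4)·I) = n − 2 = 1

Summary:
  λ = 4: algebraic multiplicity = 3, geometric multiplicity = 1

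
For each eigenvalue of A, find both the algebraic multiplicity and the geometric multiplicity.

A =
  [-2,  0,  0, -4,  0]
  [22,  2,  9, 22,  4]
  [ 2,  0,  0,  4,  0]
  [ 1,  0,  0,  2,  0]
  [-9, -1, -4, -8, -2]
λ = 0: alg = 5, geom = 2

Step 1 — factor the characteristic polynomial to read off the algebraic multiplicities:
  χ_A(x) = x^5

Step 2 — compute geometric multiplicities via the rank-nullity identity g(λ) = n − rank(A − λI):
  rank(A − (0)·I) = 3, so dim ker(A − (0)·I) = n − 3 = 2

Summary:
  λ = 0: algebraic multiplicity = 5, geometric multiplicity = 2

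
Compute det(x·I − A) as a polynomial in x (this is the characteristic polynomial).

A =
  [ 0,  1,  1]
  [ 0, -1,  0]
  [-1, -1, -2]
x^3 + 3*x^2 + 3*x + 1

Expanding det(x·I − A) (e.g. by cofactor expansion or by noting that A is similar to its Jordan form J, which has the same characteristic polynomial as A) gives
  χ_A(x) = x^3 + 3*x^2 + 3*x + 1
which factors as (x + 1)^3. The eigenvalues (with algebraic multiplicities) are λ = -1 with multiplicity 3.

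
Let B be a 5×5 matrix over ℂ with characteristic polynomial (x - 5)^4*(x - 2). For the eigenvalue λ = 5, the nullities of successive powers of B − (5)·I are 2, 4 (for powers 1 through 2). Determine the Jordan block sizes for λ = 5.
Block sizes for λ = 5: [2, 2]

From the dimensions of kernels of powers, the number of Jordan blocks of size at least j is d_j − d_{j−1} where d_j = dim ker(N^j) (with d_0 = 0). Computing the differences gives [2, 2].
The number of blocks of size exactly k is (#blocks of size ≥ k) − (#blocks of size ≥ k + 1), so the partition is: 2 block(s) of size 2.
In nonincreasing order the block sizes are [2, 2].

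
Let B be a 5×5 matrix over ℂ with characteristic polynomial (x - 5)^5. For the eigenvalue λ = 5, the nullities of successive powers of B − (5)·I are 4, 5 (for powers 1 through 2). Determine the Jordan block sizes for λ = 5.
Block sizes for λ = 5: [2, 1, 1, 1]

From the dimensions of kernels of powers, the number of Jordan blocks of size at least j is d_j − d_{j−1} where d_j = dim ker(N^j) (with d_0 = 0). Computing the differences gives [4, 1].
The number of blocks of size exactly k is (#blocks of size ≥ k) − (#blocks of size ≥ k + 1), so the partition is: 3 block(s) of size 1, 1 block(s) of size 2.
In nonincreasing order the block sizes are [2, 1, 1, 1].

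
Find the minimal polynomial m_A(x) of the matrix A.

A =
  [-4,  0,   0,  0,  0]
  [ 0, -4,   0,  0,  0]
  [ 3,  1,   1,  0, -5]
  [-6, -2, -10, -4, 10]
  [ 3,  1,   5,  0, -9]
x^2 + 8*x + 16

The characteristic polynomial is χ_A(x) = (x + 4)^5, so the eigenvalues are known. The minimal polynomial is
  m_A(x) = Π_λ (x − λ)^{k_λ}
where k_λ is the size of the *largest* Jordan block for λ (equivalently, the smallest k with (A − λI)^k v = 0 for every generalised eigenvector v of λ).

  λ = -4: largest Jordan block has size 2, contributing (x + 4)^2

So m_A(x) = (x + 4)^2 = x^2 + 8*x + 16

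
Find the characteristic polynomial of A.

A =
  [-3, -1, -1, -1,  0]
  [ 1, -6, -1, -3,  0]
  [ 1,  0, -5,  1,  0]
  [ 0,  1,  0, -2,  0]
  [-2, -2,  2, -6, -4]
x^5 + 20*x^4 + 160*x^3 + 640*x^2 + 1280*x + 1024

Expanding det(x·I − A) (e.g. by cofactor expansion or by noting that A is similar to its Jordan form J, which has the same characteristic polynomial as A) gives
  χ_A(x) = x^5 + 20*x^4 + 160*x^3 + 640*x^2 + 1280*x + 1024
which factors as (x + 4)^5. The eigenvalues (with algebraic multiplicities) are λ = -4 with multiplicity 5.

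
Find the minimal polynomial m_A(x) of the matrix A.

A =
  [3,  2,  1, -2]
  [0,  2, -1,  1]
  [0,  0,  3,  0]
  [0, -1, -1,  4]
x^2 - 6*x + 9

The characteristic polynomial is χ_A(x) = (x - 3)^4, so the eigenvalues are known. The minimal polynomial is
  m_A(x) = Π_λ (x − λ)^{k_λ}
where k_λ is the size of the *largest* Jordan block for λ (equivalently, the smallest k with (A − λI)^k v = 0 for every generalised eigenvector v of λ).

  λ = 3: largest Jordan block has size 2, contributing (x − 3)^2

So m_A(x) = (x - 3)^2 = x^2 - 6*x + 9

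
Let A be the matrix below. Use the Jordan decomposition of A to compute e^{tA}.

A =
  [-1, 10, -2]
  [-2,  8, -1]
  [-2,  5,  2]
e^{tA} =
  [-4*t*exp(3*t) + exp(3*t), 10*t*exp(3*t), -2*t*exp(3*t)]
  [-2*t*exp(3*t), 5*t*exp(3*t) + exp(3*t), -t*exp(3*t)]
  [-2*t*exp(3*t), 5*t*exp(3*t), -t*exp(3*t) + exp(3*t)]

Strategy: write A = P · J · P⁻¹ where J is a Jordan canonical form, so e^{tA} = P · e^{tJ} · P⁻¹, and e^{tJ} can be computed block-by-block.

A has Jordan form
J =
  [3, 1, 0]
  [0, 3, 0]
  [0, 0, 3]
(up to reordering of blocks).

Per-block formulas:
  For a 2×2 Jordan block J_2(3): exp(t · J_2(3)) = e^(3t)·(I + t·N), where N is the 2×2 nilpotent shift.
  For a 1×1 block at λ = 3: exp(t · [3]) = [e^(3t)].

After assembling e^{tJ} and conjugating by P, we get:

e^{tA} =
  [-4*t*exp(3*t) + exp(3*t), 10*t*exp(3*t), -2*t*exp(3*t)]
  [-2*t*exp(3*t), 5*t*exp(3*t) + exp(3*t), -t*exp(3*t)]
  [-2*t*exp(3*t), 5*t*exp(3*t), -t*exp(3*t) + exp(3*t)]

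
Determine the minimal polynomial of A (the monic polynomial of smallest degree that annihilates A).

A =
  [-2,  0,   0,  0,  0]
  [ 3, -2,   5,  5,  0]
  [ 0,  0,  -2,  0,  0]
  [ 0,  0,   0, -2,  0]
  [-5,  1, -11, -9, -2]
x^3 + 6*x^2 + 12*x + 8

The characteristic polynomial is χ_A(x) = (x + 2)^5, so the eigenvalues are known. The minimal polynomial is
  m_A(x) = Π_λ (x − λ)^{k_λ}
where k_λ is the size of the *largest* Jordan block for λ (equivalently, the smallest k with (A − λI)^k v = 0 for every generalised eigenvector v of λ).

  λ = -2: largest Jordan block has size 3, contributing (x + 2)^3

So m_A(x) = (x + 2)^3 = x^3 + 6*x^2 + 12*x + 8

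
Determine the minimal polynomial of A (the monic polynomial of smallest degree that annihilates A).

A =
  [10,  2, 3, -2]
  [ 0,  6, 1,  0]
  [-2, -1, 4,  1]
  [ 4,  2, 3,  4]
x^3 - 18*x^2 + 108*x - 216

The characteristic polynomial is χ_A(x) = (x - 6)^4, so the eigenvalues are known. The minimal polynomial is
  m_A(x) = Π_λ (x − λ)^{k_λ}
where k_λ is the size of the *largest* Jordan block for λ (equivalently, the smallest k with (A − λI)^k v = 0 for every generalised eigenvector v of λ).

  λ = 6: largest Jordan block has size 3, contributing (x − 6)^3

So m_A(x) = (x - 6)^3 = x^3 - 18*x^2 + 108*x - 216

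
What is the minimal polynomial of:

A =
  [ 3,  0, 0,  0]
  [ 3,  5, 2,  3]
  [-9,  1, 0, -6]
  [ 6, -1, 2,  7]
x^4 - 15*x^3 + 84*x^2 - 208*x + 192

The characteristic polynomial is χ_A(x) = (x - 4)^3*(x - 3), so the eigenvalues are known. The minimal polynomial is
  m_A(x) = Π_λ (x − λ)^{k_λ}
where k_λ is the size of the *largest* Jordan block for λ (equivalently, the smallest k with (A − λI)^k v = 0 for every generalised eigenvector v of λ).

  λ = 3: largest Jordan block has size 1, contributing (x − 3)
  λ = 4: largest Jordan block has size 3, contributing (x − 4)^3

So m_A(x) = (x - 4)^3*(x - 3) = x^4 - 15*x^3 + 84*x^2 - 208*x + 192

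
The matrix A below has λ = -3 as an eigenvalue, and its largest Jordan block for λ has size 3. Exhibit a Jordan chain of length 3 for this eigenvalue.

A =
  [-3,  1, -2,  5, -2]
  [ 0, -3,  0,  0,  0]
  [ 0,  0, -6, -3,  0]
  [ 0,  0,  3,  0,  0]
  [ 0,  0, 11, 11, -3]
A Jordan chain for λ = -3 of length 3:
v_1 = (-1, 0, 0, 0, 0)ᵀ
v_2 = (-2, 0, -3, 3, 11)ᵀ
v_3 = (0, 0, 1, 0, 0)ᵀ

Let N = A − (-3)·I. We want v_3 with N^3 v_3 = 0 but N^2 v_3 ≠ 0; then v_{j-1} := N · v_j for j = 3, …, 2.

Pick v_3 = (0, 0, 1, 0, 0)ᵀ.
Then v_2 = N · v_3 = (-2, 0, -3, 3, 11)ᵀ.
Then v_1 = N · v_2 = (-1, 0, 0, 0, 0)ᵀ.

Sanity check: (A − (-3)·I) v_1 = (0, 0, 0, 0, 0)ᵀ = 0. ✓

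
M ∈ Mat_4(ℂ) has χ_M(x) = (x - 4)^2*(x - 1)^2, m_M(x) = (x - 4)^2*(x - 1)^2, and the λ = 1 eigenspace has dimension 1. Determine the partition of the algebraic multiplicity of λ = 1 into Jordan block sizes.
Block sizes for λ = 1: [2]

Step 1 — from the characteristic polynomial, algebraic multiplicity of λ = 1 is 2. From dim ker(M − (1)·I) = 1, there are exactly 1 Jordan blocks for λ = 1.
Step 2 — from the minimal polynomial, the factor (x − 1)^2 tells us the largest block for λ = 1 has size 2.
Step 3 — with total size 2, 1 blocks, and largest block 2, the block sizes (in nonincreasing order) are [2].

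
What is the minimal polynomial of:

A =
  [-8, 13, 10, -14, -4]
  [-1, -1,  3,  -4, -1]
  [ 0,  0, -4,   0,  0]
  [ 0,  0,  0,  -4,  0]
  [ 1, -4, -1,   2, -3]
x^3 + 12*x^2 + 48*x + 64

The characteristic polynomial is χ_A(x) = (x + 4)^5, so the eigenvalues are known. The minimal polynomial is
  m_A(x) = Π_λ (x − λ)^{k_λ}
where k_λ is the size of the *largest* Jordan block for λ (equivalently, the smallest k with (A − λI)^k v = 0 for every generalised eigenvector v of λ).

  λ = -4: largest Jordan block has size 3, contributing (x + 4)^3

So m_A(x) = (x + 4)^3 = x^3 + 12*x^2 + 48*x + 64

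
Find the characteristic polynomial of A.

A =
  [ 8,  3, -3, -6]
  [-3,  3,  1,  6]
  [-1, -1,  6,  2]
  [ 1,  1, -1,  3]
x^4 - 20*x^3 + 150*x^2 - 500*x + 625

Expanding det(x·I − A) (e.g. by cofactor expansion or by noting that A is similar to its Jordan form J, which has the same characteristic polynomial as A) gives
  χ_A(x) = x^4 - 20*x^3 + 150*x^2 - 500*x + 625
which factors as (x - 5)^4. The eigenvalues (with algebraic multiplicities) are λ = 5 with multiplicity 4.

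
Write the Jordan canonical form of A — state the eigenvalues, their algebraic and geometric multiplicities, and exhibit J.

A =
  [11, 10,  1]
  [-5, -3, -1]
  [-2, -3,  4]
J_3(4)

The characteristic polynomial is
  det(x·I − A) = x^3 - 12*x^2 + 48*x - 64 = (x - 4)^3

Eigenvalues and multiplicities (the geometric multiplicity of λ is n − rank(A − λI), which equals the number of Jordan blocks for λ):
  λ = 4: algebraic multiplicity = 3, geometric multiplicity = 1

Determining the block sizes for each eigenvalue:
  λ = 4: one block (gm = 1), so the single block has size am = 3 → block sizes [3]

Assembling the blocks gives a Jordan form
J =
  [4, 1, 0]
  [0, 4, 1]
  [0, 0, 4]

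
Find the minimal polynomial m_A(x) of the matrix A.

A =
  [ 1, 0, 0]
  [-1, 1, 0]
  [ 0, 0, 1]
x^2 - 2*x + 1

The characteristic polynomial is χ_A(x) = (x - 1)^3, so the eigenvalues are known. The minimal polynomial is
  m_A(x) = Π_λ (x − λ)^{k_λ}
where k_λ is the size of the *largest* Jordan block for λ (equivalently, the smallest k with (A − λI)^k v = 0 for every generalised eigenvector v of λ).

  λ = 1: largest Jordan block has size 2, contributing (x − 1)^2

So m_A(x) = (x - 1)^2 = x^2 - 2*x + 1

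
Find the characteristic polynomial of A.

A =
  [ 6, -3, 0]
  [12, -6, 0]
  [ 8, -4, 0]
x^3

Expanding det(x·I − A) (e.g. by cofactor expansion or by noting that A is similar to its Jordan form J, which has the same characteristic polynomial as A) gives
  χ_A(x) = x^3
which factors as x^3. The eigenvalues (with algebraic multiplicities) are λ = 0 with multiplicity 3.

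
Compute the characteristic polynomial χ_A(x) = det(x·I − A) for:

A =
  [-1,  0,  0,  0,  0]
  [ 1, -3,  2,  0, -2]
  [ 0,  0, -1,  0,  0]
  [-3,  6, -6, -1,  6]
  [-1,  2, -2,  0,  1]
x^5 + 5*x^4 + 10*x^3 + 10*x^2 + 5*x + 1

Expanding det(x·I − A) (e.g. by cofactor expansion or by noting that A is similar to its Jordan form J, which has the same characteristic polynomial as A) gives
  χ_A(x) = x^5 + 5*x^4 + 10*x^3 + 10*x^2 + 5*x + 1
which factors as (x + 1)^5. The eigenvalues (with algebraic multiplicities) are λ = -1 with multiplicity 5.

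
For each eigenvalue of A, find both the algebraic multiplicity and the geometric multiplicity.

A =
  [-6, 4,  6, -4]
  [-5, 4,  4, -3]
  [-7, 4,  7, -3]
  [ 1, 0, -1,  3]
λ = 2: alg = 4, geom = 2

Step 1 — factor the characteristic polynomial to read off the algebraic multiplicities:
  χ_A(x) = (x - 2)^4

Step 2 — compute geometric multiplicities via the rank-nullity identity g(λ) = n − rank(A − λI):
  rank(A − (2)·I) = 2, so dim ker(A − (2)·I) = n − 2 = 2

Summary:
  λ = 2: algebraic multiplicity = 4, geometric multiplicity = 2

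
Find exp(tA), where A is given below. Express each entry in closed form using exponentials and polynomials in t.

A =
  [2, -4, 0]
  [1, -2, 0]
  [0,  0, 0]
e^{tA} =
  [2*t + 1, -4*t, 0]
  [t, 1 - 2*t, 0]
  [0, 0, 1]

Strategy: write A = P · J · P⁻¹ where J is a Jordan canonical form, so e^{tA} = P · e^{tJ} · P⁻¹, and e^{tJ} can be computed block-by-block.

A has Jordan form
J =
  [0, 1, 0]
  [0, 0, 0]
  [0, 0, 0]
(up to reordering of blocks).

Per-block formulas:
  For a 2×2 Jordan block J_2(0): exp(t · J_2(0)) = e^(0t)·(I + t·N), where N is the 2×2 nilpotent shift.
  For a 1×1 block at λ = 0: exp(t · [0]) = [e^(0t)].

After assembling e^{tJ} and conjugating by P, we get:

e^{tA} =
  [2*t + 1, -4*t, 0]
  [t, 1 - 2*t, 0]
  [0, 0, 1]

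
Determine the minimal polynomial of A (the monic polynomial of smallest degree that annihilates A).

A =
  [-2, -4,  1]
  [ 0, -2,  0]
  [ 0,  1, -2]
x^3 + 6*x^2 + 12*x + 8

The characteristic polynomial is χ_A(x) = (x + 2)^3, so the eigenvalues are known. The minimal polynomial is
  m_A(x) = Π_λ (x − λ)^{k_λ}
where k_λ is the size of the *largest* Jordan block for λ (equivalently, the smallest k with (A − λI)^k v = 0 for every generalised eigenvector v of λ).

  λ = -2: largest Jordan block has size 3, contributing (x + 2)^3

So m_A(x) = (x + 2)^3 = x^3 + 6*x^2 + 12*x + 8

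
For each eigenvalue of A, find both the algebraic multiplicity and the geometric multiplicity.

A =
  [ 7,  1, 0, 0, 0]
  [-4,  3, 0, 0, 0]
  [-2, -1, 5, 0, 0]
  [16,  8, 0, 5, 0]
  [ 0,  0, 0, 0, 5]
λ = 5: alg = 5, geom = 4

Step 1 — factor the characteristic polynomial to read off the algebraic multiplicities:
  χ_A(x) = (x - 5)^5

Step 2 — compute geometric multiplicities via the rank-nullity identity g(λ) = n − rank(A − λI):
  rank(A − (5)·I) = 1, so dim ker(A − (5)·I) = n − 1 = 4

Summary:
  λ = 5: algebraic multiplicity = 5, geometric multiplicity = 4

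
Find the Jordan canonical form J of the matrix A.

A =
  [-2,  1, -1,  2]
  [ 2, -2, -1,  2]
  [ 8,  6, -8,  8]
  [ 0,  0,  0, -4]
J_3(-4) ⊕ J_1(-4)

The characteristic polynomial is
  det(x·I − A) = x^4 + 16*x^3 + 96*x^2 + 256*x + 256 = (x + 4)^4

Eigenvalues and multiplicities (the geometric multiplicity of λ is n − rank(A − λI), which equals the number of Jordan blocks for λ):
  λ = -4: algebraic multiplicity = 4, geometric multiplicity = 2

Determining the block sizes for each eigenvalue:
  λ = -4: with am = 4 and gm = 2, the partition is not yet determined (e.g. several partitions of 4 into 2 parts exist). Let N = A − (-4)·I. Computing rank(N^1) = 2, rank(N^2) = 1, rank(N^3) = 0; the number of blocks of size ≥ j is rank(N^{j−1}) − rank(N^j), giving [2, 1, 1]. So we have 1 block(s) of size 3, 1 block(s) of size 1 → block sizes [3, 1]

Assembling the blocks gives a Jordan form
J =
  [-4,  1,  0,  0]
  [ 0, -4,  1,  0]
  [ 0,  0, -4,  0]
  [ 0,  0,  0, -4]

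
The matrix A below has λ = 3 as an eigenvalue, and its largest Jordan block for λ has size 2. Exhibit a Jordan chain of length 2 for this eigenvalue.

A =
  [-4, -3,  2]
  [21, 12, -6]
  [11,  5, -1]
A Jordan chain for λ = 3 of length 2:
v_1 = (-1, 3, 1)ᵀ
v_2 = (1, -2, 0)ᵀ

Let N = A − (3)·I. We want v_2 with N^2 v_2 = 0 but N^1 v_2 ≠ 0; then v_{j-1} := N · v_j for j = 2, …, 2.

Pick v_2 = (1, -2, 0)ᵀ.
Then v_1 = N · v_2 = (-1, 3, 1)ᵀ.

Sanity check: (A − (3)·I) v_1 = (0, 0, 0)ᵀ = 0. ✓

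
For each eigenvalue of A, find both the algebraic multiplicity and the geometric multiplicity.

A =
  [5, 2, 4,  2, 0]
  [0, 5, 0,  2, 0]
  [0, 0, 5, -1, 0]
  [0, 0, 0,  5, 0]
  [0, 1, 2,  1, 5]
λ = 5: alg = 5, geom = 3

Step 1 — factor the characteristic polynomial to read off the algebraic multiplicities:
  χ_A(x) = (x - 5)^5

Step 2 — compute geometric multiplicities via the rank-nullity identity g(λ) = n − rank(A − λI):
  rank(A − (5)·I) = 2, so dim ker(A − (5)·I) = n − 2 = 3

Summary:
  λ = 5: algebraic multiplicity = 5, geometric multiplicity = 3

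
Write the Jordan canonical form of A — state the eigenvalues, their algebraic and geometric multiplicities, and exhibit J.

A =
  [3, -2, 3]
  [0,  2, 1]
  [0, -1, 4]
J_3(3)

The characteristic polynomial is
  det(x·I − A) = x^3 - 9*x^2 + 27*x - 27 = (x - 3)^3

Eigenvalues and multiplicities (the geometric multiplicity of λ is n − rank(A − λI), which equals the number of Jordan blocks for λ):
  λ = 3: algebraic multiplicity = 3, geometric multiplicity = 1

Determining the block sizes for each eigenvalue:
  λ = 3: one block (gm = 1), so the single block has size am = 3 → block sizes [3]

Assembling the blocks gives a Jordan form
J =
  [3, 1, 0]
  [0, 3, 1]
  [0, 0, 3]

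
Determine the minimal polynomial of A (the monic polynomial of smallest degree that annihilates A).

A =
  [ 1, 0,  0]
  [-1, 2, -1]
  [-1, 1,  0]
x^2 - 2*x + 1

The characteristic polynomial is χ_A(x) = (x - 1)^3, so the eigenvalues are known. The minimal polynomial is
  m_A(x) = Π_λ (x − λ)^{k_λ}
where k_λ is the size of the *largest* Jordan block for λ (equivalently, the smallest k with (A − λI)^k v = 0 for every generalised eigenvector v of λ).

  λ = 1: largest Jordan block has size 2, contributing (x − 1)^2

So m_A(x) = (x - 1)^2 = x^2 - 2*x + 1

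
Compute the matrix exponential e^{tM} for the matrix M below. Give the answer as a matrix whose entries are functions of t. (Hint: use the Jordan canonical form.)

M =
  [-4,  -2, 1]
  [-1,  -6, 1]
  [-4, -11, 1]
e^{tM} =
  [-t^2*exp(-3*t)/2 - t*exp(-3*t) + exp(-3*t), -3*t^2*exp(-3*t)/2 - 2*t*exp(-3*t), t^2*exp(-3*t)/2 + t*exp(-3*t)]
  [-t*exp(-3*t), -3*t*exp(-3*t) + exp(-3*t), t*exp(-3*t)]
  [-t^2*exp(-3*t)/2 - 4*t*exp(-3*t), -3*t^2*exp(-3*t)/2 - 11*t*exp(-3*t), t^2*exp(-3*t)/2 + 4*t*exp(-3*t) + exp(-3*t)]

Strategy: write M = P · J · P⁻¹ where J is a Jordan canonical form, so e^{tM} = P · e^{tJ} · P⁻¹, and e^{tJ} can be computed block-by-block.

M has Jordan form
J =
  [-3,  1,  0]
  [ 0, -3,  1]
  [ 0,  0, -3]
(up to reordering of blocks).

Per-block formulas:
  For a 3×3 Jordan block J_3(-3): exp(t · J_3(-3)) = e^(-3t)·(I + t·N + (t^2/2)·N^2), where N is the 3×3 nilpotent shift.

After assembling e^{tJ} and conjugating by P, we get:

e^{tM} =
  [-t^2*exp(-3*t)/2 - t*exp(-3*t) + exp(-3*t), -3*t^2*exp(-3*t)/2 - 2*t*exp(-3*t), t^2*exp(-3*t)/2 + t*exp(-3*t)]
  [-t*exp(-3*t), -3*t*exp(-3*t) + exp(-3*t), t*exp(-3*t)]
  [-t^2*exp(-3*t)/2 - 4*t*exp(-3*t), -3*t^2*exp(-3*t)/2 - 11*t*exp(-3*t), t^2*exp(-3*t)/2 + 4*t*exp(-3*t) + exp(-3*t)]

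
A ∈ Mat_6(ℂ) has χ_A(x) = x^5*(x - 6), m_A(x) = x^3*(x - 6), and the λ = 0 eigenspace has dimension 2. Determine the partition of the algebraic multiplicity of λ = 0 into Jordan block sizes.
Block sizes for λ = 0: [3, 2]

Step 1 — from the characteristic polynomial, algebraic multiplicity of λ = 0 is 5. From dim ker(A − (0)·I) = 2, there are exactly 2 Jordan blocks for λ = 0.
Step 2 — from the minimal polynomial, the factor (x − 0)^3 tells us the largest block for λ = 0 has size 3.
Step 3 — with total size 5, 2 blocks, and largest block 3, the block sizes (in nonincreasing order) are [3, 2].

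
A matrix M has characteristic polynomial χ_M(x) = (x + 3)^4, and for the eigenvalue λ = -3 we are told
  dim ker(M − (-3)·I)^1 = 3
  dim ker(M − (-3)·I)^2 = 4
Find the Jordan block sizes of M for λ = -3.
Block sizes for λ = -3: [2, 1, 1]

From the dimensions of kernels of powers, the number of Jordan blocks of size at least j is d_j − d_{j−1} where d_j = dim ker(N^j) (with d_0 = 0). Computing the differences gives [3, 1].
The number of blocks of size exactly k is (#blocks of size ≥ k) − (#blocks of size ≥ k + 1), so the partition is: 2 block(s) of size 1, 1 block(s) of size 2.
In nonincreasing order the block sizes are [2, 1, 1].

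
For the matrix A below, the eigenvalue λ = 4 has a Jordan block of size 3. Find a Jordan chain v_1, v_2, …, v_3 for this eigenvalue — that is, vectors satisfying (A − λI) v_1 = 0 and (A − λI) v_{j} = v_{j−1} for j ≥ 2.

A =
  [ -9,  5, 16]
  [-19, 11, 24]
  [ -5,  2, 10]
A Jordan chain for λ = 4 of length 3:
v_1 = (-6, -6, -3)ᵀ
v_2 = (-13, -19, -5)ᵀ
v_3 = (1, 0, 0)ᵀ

Let N = A − (4)·I. We want v_3 with N^3 v_3 = 0 but N^2 v_3 ≠ 0; then v_{j-1} := N · v_j for j = 3, …, 2.

Pick v_3 = (1, 0, 0)ᵀ.
Then v_2 = N · v_3 = (-13, -19, -5)ᵀ.
Then v_1 = N · v_2 = (-6, -6, -3)ᵀ.

Sanity check: (A − (4)·I) v_1 = (0, 0, 0)ᵀ = 0. ✓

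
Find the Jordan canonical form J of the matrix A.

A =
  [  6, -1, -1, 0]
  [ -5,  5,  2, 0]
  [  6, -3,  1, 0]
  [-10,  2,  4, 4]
J_3(4) ⊕ J_1(4)

The characteristic polynomial is
  det(x·I − A) = x^4 - 16*x^3 + 96*x^2 - 256*x + 256 = (x - 4)^4

Eigenvalues and multiplicities (the geometric multiplicity of λ is n − rank(A − λI), which equals the number of Jordan blocks for λ):
  λ = 4: algebraic multiplicity = 4, geometric multiplicity = 2

Determining the block sizes for each eigenvalue:
  λ = 4: with am = 4 and gm = 2, the partition is not yet determined (e.g. several partitions of 4 into 2 parts exist). Let N = A − (4)·I. Computing rank(N^1) = 2, rank(N^2) = 1, rank(N^3) = 0; the number of blocks of size ≥ j is rank(N^{j−1}) − rank(N^j), giving [2, 1, 1]. So we have 1 block(s) of size 3, 1 block(s) of size 1 → block sizes [3, 1]

Assembling the blocks gives a Jordan form
J =
  [4, 1, 0, 0]
  [0, 4, 1, 0]
  [0, 0, 4, 0]
  [0, 0, 0, 4]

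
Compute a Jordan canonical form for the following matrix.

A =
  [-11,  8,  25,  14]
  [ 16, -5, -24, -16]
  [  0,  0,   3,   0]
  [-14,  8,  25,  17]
J_1(-5) ⊕ J_2(3) ⊕ J_1(3)

The characteristic polynomial is
  det(x·I − A) = x^4 - 4*x^3 - 18*x^2 + 108*x - 135 = (x - 3)^3*(x + 5)

Eigenvalues and multiplicities (the geometric multiplicity of λ is n − rank(A − λI), which equals the number of Jordan blocks for λ):
  λ = -5: algebraic multiplicity = 1, geometric multiplicity = 1
  λ = 3: algebraic multiplicity = 3, geometric multiplicity = 2

Determining the block sizes for each eigenvalue:
  λ = -5: one block (gm = 1), so the single block has size am = 1 → block sizes [1]
  λ = 3: 2 blocks summing to 3 forces exactly one block of size 2 and the rest size 1 → block sizes [2, 1]

Assembling the blocks gives a Jordan form
J =
  [-5, 0, 0, 0]
  [ 0, 3, 1, 0]
  [ 0, 0, 3, 0]
  [ 0, 0, 0, 3]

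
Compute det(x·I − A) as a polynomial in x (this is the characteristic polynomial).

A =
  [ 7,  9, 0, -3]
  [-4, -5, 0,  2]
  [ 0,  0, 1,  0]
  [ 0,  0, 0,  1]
x^4 - 4*x^3 + 6*x^2 - 4*x + 1

Expanding det(x·I − A) (e.g. by cofactor expansion or by noting that A is similar to its Jordan form J, which has the same characteristic polynomial as A) gives
  χ_A(x) = x^4 - 4*x^3 + 6*x^2 - 4*x + 1
which factors as (x - 1)^4. The eigenvalues (with algebraic multiplicities) are λ = 1 with multiplicity 4.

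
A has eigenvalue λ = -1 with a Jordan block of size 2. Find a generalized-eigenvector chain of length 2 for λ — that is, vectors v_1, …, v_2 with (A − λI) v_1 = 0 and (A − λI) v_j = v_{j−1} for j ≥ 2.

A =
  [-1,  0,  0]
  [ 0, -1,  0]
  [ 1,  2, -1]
A Jordan chain for λ = -1 of length 2:
v_1 = (0, 0, 1)ᵀ
v_2 = (1, 0, 0)ᵀ

Let N = A − (-1)·I. We want v_2 with N^2 v_2 = 0 but N^1 v_2 ≠ 0; then v_{j-1} := N · v_j for j = 2, …, 2.

Pick v_2 = (1, 0, 0)ᵀ.
Then v_1 = N · v_2 = (0, 0, 1)ᵀ.

Sanity check: (A − (-1)·I) v_1 = (0, 0, 0)ᵀ = 0. ✓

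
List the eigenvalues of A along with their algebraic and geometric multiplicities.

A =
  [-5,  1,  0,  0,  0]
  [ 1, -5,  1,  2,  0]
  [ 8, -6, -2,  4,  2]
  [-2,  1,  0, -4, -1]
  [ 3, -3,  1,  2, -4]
λ = -4: alg = 5, geom = 2

Step 1 — factor the characteristic polynomial to read off the algebraic multiplicities:
  χ_A(x) = (x + 4)^5

Step 2 — compute geometric multiplicities via the rank-nullity identity g(λ) = n − rank(A − λI):
  rank(A − (-4)·I) = 3, so dim ker(A − (-4)·I) = n − 3 = 2

Summary:
  λ = -4: algebraic multiplicity = 5, geometric multiplicity = 2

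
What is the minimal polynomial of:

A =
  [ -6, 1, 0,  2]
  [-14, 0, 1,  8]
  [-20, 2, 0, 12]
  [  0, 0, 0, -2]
x^3 + 6*x^2 + 12*x + 8

The characteristic polynomial is χ_A(x) = (x + 2)^4, so the eigenvalues are known. The minimal polynomial is
  m_A(x) = Π_λ (x − λ)^{k_λ}
where k_λ is the size of the *largest* Jordan block for λ (equivalently, the smallest k with (A − λI)^k v = 0 for every generalised eigenvector v of λ).

  λ = -2: largest Jordan block has size 3, contributing (x + 2)^3

So m_A(x) = (x + 2)^3 = x^3 + 6*x^2 + 12*x + 8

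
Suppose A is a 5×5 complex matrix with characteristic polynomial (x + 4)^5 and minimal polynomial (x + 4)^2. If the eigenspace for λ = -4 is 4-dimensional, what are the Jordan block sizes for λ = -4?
Block sizes for λ = -4: [2, 1, 1, 1]

Step 1 — from the characteristic polynomial, algebraic multiplicity of λ = -4 is 5. From dim ker(A − (-4)·I) = 4, there are exactly 4 Jordan blocks for λ = -4.
Step 2 — from the minimal polynomial, the factor (x + 4)^2 tells us the largest block for λ = -4 has size 2.
Step 3 — with total size 5, 4 blocks, and largest block 2, the block sizes (in nonincreasing order) are [2, 1, 1, 1].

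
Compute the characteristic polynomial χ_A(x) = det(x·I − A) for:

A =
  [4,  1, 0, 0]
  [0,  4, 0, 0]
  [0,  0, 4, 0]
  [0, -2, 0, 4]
x^4 - 16*x^3 + 96*x^2 - 256*x + 256

Expanding det(x·I − A) (e.g. by cofactor expansion or by noting that A is similar to its Jordan form J, which has the same characteristic polynomial as A) gives
  χ_A(x) = x^4 - 16*x^3 + 96*x^2 - 256*x + 256
which factors as (x - 4)^4. The eigenvalues (with algebraic multiplicities) are λ = 4 with multiplicity 4.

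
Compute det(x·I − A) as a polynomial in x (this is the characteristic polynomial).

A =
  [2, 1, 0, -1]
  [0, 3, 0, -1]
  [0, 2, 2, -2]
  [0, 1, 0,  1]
x^4 - 8*x^3 + 24*x^2 - 32*x + 16

Expanding det(x·I − A) (e.g. by cofactor expansion or by noting that A is similar to its Jordan form J, which has the same characteristic polynomial as A) gives
  χ_A(x) = x^4 - 8*x^3 + 24*x^2 - 32*x + 16
which factors as (x - 2)^4. The eigenvalues (with algebraic multiplicities) are λ = 2 with multiplicity 4.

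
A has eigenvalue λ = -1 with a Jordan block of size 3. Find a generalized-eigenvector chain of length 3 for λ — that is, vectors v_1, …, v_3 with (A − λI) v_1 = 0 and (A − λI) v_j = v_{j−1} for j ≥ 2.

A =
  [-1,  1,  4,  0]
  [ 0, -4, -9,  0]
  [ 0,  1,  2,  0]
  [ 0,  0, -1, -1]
A Jordan chain for λ = -1 of length 3:
v_1 = (1, 0, 0, -1)ᵀ
v_2 = (1, -3, 1, 0)ᵀ
v_3 = (0, 1, 0, 0)ᵀ

Let N = A − (-1)·I. We want v_3 with N^3 v_3 = 0 but N^2 v_3 ≠ 0; then v_{j-1} := N · v_j for j = 3, …, 2.

Pick v_3 = (0, 1, 0, 0)ᵀ.
Then v_2 = N · v_3 = (1, -3, 1, 0)ᵀ.
Then v_1 = N · v_2 = (1, 0, 0, -1)ᵀ.

Sanity check: (A − (-1)·I) v_1 = (0, 0, 0, 0)ᵀ = 0. ✓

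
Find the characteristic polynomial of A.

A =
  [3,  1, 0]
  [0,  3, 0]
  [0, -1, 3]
x^3 - 9*x^2 + 27*x - 27

Expanding det(x·I − A) (e.g. by cofactor expansion or by noting that A is similar to its Jordan form J, which has the same characteristic polynomial as A) gives
  χ_A(x) = x^3 - 9*x^2 + 27*x - 27
which factors as (x - 3)^3. The eigenvalues (with algebraic multiplicities) are λ = 3 with multiplicity 3.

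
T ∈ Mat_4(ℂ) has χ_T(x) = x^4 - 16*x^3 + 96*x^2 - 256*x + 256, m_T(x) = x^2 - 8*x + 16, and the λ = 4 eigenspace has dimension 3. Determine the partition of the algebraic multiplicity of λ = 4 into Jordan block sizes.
Block sizes for λ = 4: [2, 1, 1]

Step 1 — from the characteristic polynomial, algebraic multiplicity of λ = 4 is 4. From dim ker(T − (4)·I) = 3, there are exactly 3 Jordan blocks for λ = 4.
Step 2 — from the minimal polynomial, the factor (x − 4)^2 tells us the largest block for λ = 4 has size 2.
Step 3 — with total size 4, 3 blocks, and largest block 2, the block sizes (in nonincreasing order) are [2, 1, 1].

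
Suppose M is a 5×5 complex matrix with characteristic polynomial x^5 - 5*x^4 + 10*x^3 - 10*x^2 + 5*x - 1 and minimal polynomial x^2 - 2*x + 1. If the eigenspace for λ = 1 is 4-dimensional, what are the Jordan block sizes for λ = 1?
Block sizes for λ = 1: [2, 1, 1, 1]

Step 1 — from the characteristic polynomial, algebraic multiplicity of λ = 1 is 5. From dim ker(M − (1)·I) = 4, there are exactly 4 Jordan blocks for λ = 1.
Step 2 — from the minimal polynomial, the factor (x − 1)^2 tells us the largest block for λ = 1 has size 2.
Step 3 — with total size 5, 4 blocks, and largest block 2, the block sizes (in nonincreasing order) are [2, 1, 1, 1].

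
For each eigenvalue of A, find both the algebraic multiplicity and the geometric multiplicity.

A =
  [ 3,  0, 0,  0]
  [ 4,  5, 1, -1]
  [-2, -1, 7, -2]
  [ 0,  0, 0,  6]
λ = 3: alg = 1, geom = 1; λ = 6: alg = 3, geom = 1

Step 1 — factor the characteristic polynomial to read off the algebraic multiplicities:
  χ_A(x) = (x - 6)^3*(x - 3)

Step 2 — compute geometric multiplicities via the rank-nullity identity g(λ) = n − rank(A − λI):
  rank(A − (3)·I) = 3, so dim ker(A − (3)·I) = n − 3 = 1
  rank(A − (6)·I) = 3, so dim ker(A − (6)·I) = n − 3 = 1

Summary:
  λ = 3: algebraic multiplicity = 1, geometric multiplicity = 1
  λ = 6: algebraic multiplicity = 3, geometric multiplicity = 1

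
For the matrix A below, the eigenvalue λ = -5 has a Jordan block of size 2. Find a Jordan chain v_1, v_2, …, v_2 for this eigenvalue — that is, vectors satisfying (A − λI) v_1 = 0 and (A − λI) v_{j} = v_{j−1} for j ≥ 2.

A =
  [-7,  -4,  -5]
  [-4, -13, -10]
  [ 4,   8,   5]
A Jordan chain for λ = -5 of length 2:
v_1 = (-2, -4, 4)ᵀ
v_2 = (1, 0, 0)ᵀ

Let N = A − (-5)·I. We want v_2 with N^2 v_2 = 0 but N^1 v_2 ≠ 0; then v_{j-1} := N · v_j for j = 2, …, 2.

Pick v_2 = (1, 0, 0)ᵀ.
Then v_1 = N · v_2 = (-2, -4, 4)ᵀ.

Sanity check: (A − (-5)·I) v_1 = (0, 0, 0)ᵀ = 0. ✓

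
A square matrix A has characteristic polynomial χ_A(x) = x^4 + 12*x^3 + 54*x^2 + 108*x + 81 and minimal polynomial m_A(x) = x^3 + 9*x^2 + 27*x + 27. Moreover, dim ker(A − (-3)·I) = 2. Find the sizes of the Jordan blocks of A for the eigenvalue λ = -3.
Block sizes for λ = -3: [3, 1]

Step 1 — from the characteristic polynomial, algebraic multiplicity of λ = -3 is 4. From dim ker(A − (-3)·I) = 2, there are exactly 2 Jordan blocks for λ = -3.
Step 2 — from the minimal polynomial, the factor (x + 3)^3 tells us the largest block for λ = -3 has size 3.
Step 3 — with total size 4, 2 blocks, and largest block 3, the block sizes (in nonincreasing order) are [3, 1].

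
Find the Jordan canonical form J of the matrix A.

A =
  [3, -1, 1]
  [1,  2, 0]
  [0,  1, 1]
J_3(2)

The characteristic polynomial is
  det(x·I − A) = x^3 - 6*x^2 + 12*x - 8 = (x - 2)^3

Eigenvalues and multiplicities (the geometric multiplicity of λ is n − rank(A − λI), which equals the number of Jordan blocks for λ):
  λ = 2: algebraic multiplicity = 3, geometric multiplicity = 1

Determining the block sizes for each eigenvalue:
  λ = 2: one block (gm = 1), so the single block has size am = 3 → block sizes [3]

Assembling the blocks gives a Jordan form
J =
  [2, 1, 0]
  [0, 2, 1]
  [0, 0, 2]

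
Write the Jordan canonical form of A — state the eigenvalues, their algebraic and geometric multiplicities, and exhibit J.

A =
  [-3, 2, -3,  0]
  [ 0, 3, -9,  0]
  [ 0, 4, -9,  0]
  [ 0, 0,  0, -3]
J_2(-3) ⊕ J_1(-3) ⊕ J_1(-3)

The characteristic polynomial is
  det(x·I − A) = x^4 + 12*x^3 + 54*x^2 + 108*x + 81 = (x + 3)^4

Eigenvalues and multiplicities (the geometric multiplicity of λ is n − rank(A − λI), which equals the number of Jordan blocks for λ):
  λ = -3: algebraic multiplicity = 4, geometric multiplicity = 3

Determining the block sizes for each eigenvalue:
  λ = -3: 3 blocks summing to 4 forces exactly one block of size 2 and the rest size 1 → block sizes [2, 1, 1]

Assembling the blocks gives a Jordan form
J =
  [-3,  1,  0,  0]
  [ 0, -3,  0,  0]
  [ 0,  0, -3,  0]
  [ 0,  0,  0, -3]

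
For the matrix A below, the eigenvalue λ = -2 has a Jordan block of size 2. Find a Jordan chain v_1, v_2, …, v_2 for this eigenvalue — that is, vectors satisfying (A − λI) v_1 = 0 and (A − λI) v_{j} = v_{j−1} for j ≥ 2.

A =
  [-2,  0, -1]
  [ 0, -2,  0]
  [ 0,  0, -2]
A Jordan chain for λ = -2 of length 2:
v_1 = (-1, 0, 0)ᵀ
v_2 = (0, 0, 1)ᵀ

Let N = A − (-2)·I. We want v_2 with N^2 v_2 = 0 but N^1 v_2 ≠ 0; then v_{j-1} := N · v_j for j = 2, …, 2.

Pick v_2 = (0, 0, 1)ᵀ.
Then v_1 = N · v_2 = (-1, 0, 0)ᵀ.

Sanity check: (A − (-2)·I) v_1 = (0, 0, 0)ᵀ = 0. ✓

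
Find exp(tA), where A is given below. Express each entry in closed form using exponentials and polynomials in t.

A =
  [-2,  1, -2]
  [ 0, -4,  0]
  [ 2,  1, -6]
e^{tA} =
  [2*t*exp(-4*t) + exp(-4*t), t*exp(-4*t), -2*t*exp(-4*t)]
  [0, exp(-4*t), 0]
  [2*t*exp(-4*t), t*exp(-4*t), -2*t*exp(-4*t) + exp(-4*t)]

Strategy: write A = P · J · P⁻¹ where J is a Jordan canonical form, so e^{tA} = P · e^{tJ} · P⁻¹, and e^{tJ} can be computed block-by-block.

A has Jordan form
J =
  [-4,  1,  0]
  [ 0, -4,  0]
  [ 0,  0, -4]
(up to reordering of blocks).

Per-block formulas:
  For a 2×2 Jordan block J_2(-4): exp(t · J_2(-4)) = e^(-4t)·(I + t·N), where N is the 2×2 nilpotent shift.
  For a 1×1 block at λ = -4: exp(t · [-4]) = [e^(-4t)].

After assembling e^{tJ} and conjugating by P, we get:

e^{tA} =
  [2*t*exp(-4*t) + exp(-4*t), t*exp(-4*t), -2*t*exp(-4*t)]
  [0, exp(-4*t), 0]
  [2*t*exp(-4*t), t*exp(-4*t), -2*t*exp(-4*t) + exp(-4*t)]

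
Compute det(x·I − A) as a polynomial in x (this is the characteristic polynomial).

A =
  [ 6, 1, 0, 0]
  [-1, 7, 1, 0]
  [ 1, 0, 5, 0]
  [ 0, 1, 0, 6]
x^4 - 24*x^3 + 216*x^2 - 864*x + 1296

Expanding det(x·I − A) (e.g. by cofactor expansion or by noting that A is similar to its Jordan form J, which has the same characteristic polynomial as A) gives
  χ_A(x) = x^4 - 24*x^3 + 216*x^2 - 864*x + 1296
which factors as (x - 6)^4. The eigenvalues (with algebraic multiplicities) are λ = 6 with multiplicity 4.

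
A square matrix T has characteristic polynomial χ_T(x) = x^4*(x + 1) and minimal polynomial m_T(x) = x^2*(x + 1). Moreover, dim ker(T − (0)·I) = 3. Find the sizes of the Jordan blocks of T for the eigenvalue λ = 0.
Block sizes for λ = 0: [2, 1, 1]

Step 1 — from the characteristic polynomial, algebraic multiplicity of λ = 0 is 4. From dim ker(T − (0)·I) = 3, there are exactly 3 Jordan blocks for λ = 0.
Step 2 — from the minimal polynomial, the factor (x − 0)^2 tells us the largest block for λ = 0 has size 2.
Step 3 — with total size 4, 3 blocks, and largest block 2, the block sizes (in nonincreasing order) are [2, 1, 1].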